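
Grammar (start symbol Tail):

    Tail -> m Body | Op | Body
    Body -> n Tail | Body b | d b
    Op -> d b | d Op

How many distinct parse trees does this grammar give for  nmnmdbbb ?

Parse trees for nmnmdbbb:
  [Tail [Body n [Tail m [Body n [Tail m [Body [Body [Body d b] b] b]]]]]]
  [Tail [Body n [Tail m [Body [Body n [Tail m [Body [Body d b] b]]] b]]]]
  [Tail [Body n [Tail m [Body [Body [Body n [Tail m [Body d b]]] b] b]]]]
  [Tail [Body [Body n [Tail m [Body n [Tail m [Body [Body d b] b]]]]] b]]
  [Tail [Body [Body n [Tail m [Body [Body n [Tail m [Body d b]]] b]]] b]]
  [Tail [Body [Body [Body n [Tail m [Body n [Tail m [Body d b]]]]] b] b]]

6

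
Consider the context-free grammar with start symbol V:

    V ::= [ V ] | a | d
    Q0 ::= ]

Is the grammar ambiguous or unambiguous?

Unambiguous

Only V is reachable from V; ignoring the rest: Each string is a nest of matched brackets around a single atom. An opening bracket forces the recursive rule; an atom forces the base rule.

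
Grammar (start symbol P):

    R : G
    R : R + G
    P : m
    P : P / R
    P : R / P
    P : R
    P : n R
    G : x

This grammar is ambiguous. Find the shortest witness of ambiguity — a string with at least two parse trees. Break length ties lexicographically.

length 1: no string has ≥2 trees
length 2: no string has ≥2 trees
length 3: x / x has 2 parse trees

Two derivations of x / x:
  P ⇒ P / R ⇒ R / R ⇒ G / R ⇒ x / R ⇒ x / G ⇒ x / x
  P ⇒ R / P ⇒ G / P ⇒ x / P ⇒ x / R ⇒ x / G ⇒ x / x

x / x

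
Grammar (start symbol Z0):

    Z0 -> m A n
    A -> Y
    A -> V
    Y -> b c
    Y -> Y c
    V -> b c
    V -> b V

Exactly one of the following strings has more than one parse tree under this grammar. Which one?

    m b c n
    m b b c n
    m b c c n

m b c n

m b c n: 2 trees
m b b c n: 1 tree
m b c c n: 1 tree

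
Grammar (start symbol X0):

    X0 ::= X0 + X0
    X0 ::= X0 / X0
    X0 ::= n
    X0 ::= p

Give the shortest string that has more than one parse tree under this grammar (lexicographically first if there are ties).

length 1: no string has ≥2 trees
length 3: no string has ≥2 trees
length 5: n + n + n has 2 parse trees

Two derivations of n + n + n:
  X0 ⇒ X0 + X0 ⇒ X0 + X0 + X0 ⇒ n + X0 + X0 ⇒ n + n + X0 ⇒ n + n + n
  X0 ⇒ X0 + X0 ⇒ n + X0 ⇒ n + X0 + X0 ⇒ n + n + X0 ⇒ n + n + n

n + n + n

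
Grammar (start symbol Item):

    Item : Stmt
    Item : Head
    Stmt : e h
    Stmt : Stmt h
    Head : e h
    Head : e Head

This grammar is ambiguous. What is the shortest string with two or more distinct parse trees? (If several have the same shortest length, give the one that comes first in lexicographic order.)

length 2: e h has 2 parse trees

Two derivations of e h:
  Item ⇒ Stmt ⇒ e h
  Item ⇒ Head ⇒ e h

e h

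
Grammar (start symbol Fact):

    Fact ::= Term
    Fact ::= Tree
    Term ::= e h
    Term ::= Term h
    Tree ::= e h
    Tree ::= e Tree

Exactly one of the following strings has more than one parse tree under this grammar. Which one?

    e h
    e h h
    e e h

e h

e h: 2 trees
e h h: 1 tree
e e h: 1 tree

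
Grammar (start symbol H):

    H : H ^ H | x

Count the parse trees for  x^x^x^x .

5

Parse trees for x^x^x^x:
  [H [H x] ^ [H [H x] ^ [H [H x] ^ [H x]]]]
  [H [H x] ^ [H [H [H x] ^ [H x]] ^ [H x]]]
  [H [H [H x] ^ [H x]] ^ [H [H x] ^ [H x]]]
  [H [H [H x] ^ [H [H x] ^ [H x]]] ^ [H x]]
  [H [H [H [H x] ^ [H x]] ^ [H x]] ^ [H x]]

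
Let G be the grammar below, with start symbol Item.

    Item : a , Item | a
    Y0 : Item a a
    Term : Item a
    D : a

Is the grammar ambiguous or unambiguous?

Unambiguous

Only Item is reachable from Item; ignoring the rest: The reachable grammar is A → atom sep A | atom. Each atom is followed by either the separator (recurse) or end-of-string (stop) — no choice point.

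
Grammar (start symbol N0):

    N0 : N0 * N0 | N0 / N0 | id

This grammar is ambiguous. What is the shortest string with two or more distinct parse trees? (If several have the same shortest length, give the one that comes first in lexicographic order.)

length 1: no string has ≥2 trees
length 3: no string has ≥2 trees
length 5: id * id * id has 2 parse trees

Two derivations of id * id * id:
  N0 ⇒ N0 * N0 ⇒ N0 * N0 * N0 ⇒ id * N0 * N0 ⇒ id * id * N0 ⇒ id * id * id
  N0 ⇒ N0 * N0 ⇒ id * N0 ⇒ id * N0 * N0 ⇒ id * id * N0 ⇒ id * id * id

id * id * id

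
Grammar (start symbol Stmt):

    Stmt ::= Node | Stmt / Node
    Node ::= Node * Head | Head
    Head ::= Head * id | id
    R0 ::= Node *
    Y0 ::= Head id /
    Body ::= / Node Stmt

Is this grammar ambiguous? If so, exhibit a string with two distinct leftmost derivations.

Witness: id * id

Derivation 1: Stmt ⇒ Node ⇒ Node * Head ⇒ Head * Head ⇒ id * Head ⇒ id * id
Derivation 2: Stmt ⇒ Node ⇒ Head ⇒ Head * id ⇒ id * id

Two distinct leftmost derivations for the same string.

Ambiguous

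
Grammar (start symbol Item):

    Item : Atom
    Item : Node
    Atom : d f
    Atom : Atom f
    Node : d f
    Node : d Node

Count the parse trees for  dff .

Parse trees for dff:
  [Item [Atom [Atom d f] f]]

1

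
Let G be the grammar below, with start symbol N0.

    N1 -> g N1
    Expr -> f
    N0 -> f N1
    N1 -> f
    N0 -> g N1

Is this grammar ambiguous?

(Expr is unreachable from N0, so its rules don't affect L(N0).) Restricted to the reachable nonterminals, every rule has the form A → t or A → t B, and no two rules for the same A share a first terminal. The grammar encodes a DFA — one run per string.

Unambiguous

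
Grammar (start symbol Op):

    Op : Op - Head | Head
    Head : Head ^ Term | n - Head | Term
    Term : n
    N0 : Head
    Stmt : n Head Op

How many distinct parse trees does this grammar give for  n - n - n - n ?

Parse trees for n - n - n - n:
  [Op [Op [Head [Term n]]] - [Head n - [Head n - [Head [Term n]]]]]
  [Op [Op [Op [Head [Term n]]] - [Head [Term n]]] - [Head n - [Head [Term n]]]]
  [Op [Op [Head n - [Head [Term n]]]] - [Head n - [Head [Term n]]]]
  [Op [Op [Op [Head [Term n]]] - [Head n - [Head [Term n]]]] - [Head [Term n]]]
  [Op [Op [Op [Op [Head [Term n]]] - [Head [Term n]]] - [Head [Term n]]] - [Head [Term n]]]
  [Op [Op [Op [Head n - [Head [Term n]]]] - [Head [Term n]]] - [Head [Term n]]]
  [Op [Op [Head n - [Head n - [Head [Term n]]]]] - [Head [Term n]]]
  [Op [Head n - [Head n - [Head n - [Head [Term n]]]]]]

8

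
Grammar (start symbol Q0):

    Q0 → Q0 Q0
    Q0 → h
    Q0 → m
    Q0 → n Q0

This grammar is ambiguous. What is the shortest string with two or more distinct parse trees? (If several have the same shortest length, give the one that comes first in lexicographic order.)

length 1: no string has ≥2 trees
length 2: no string has ≥2 trees
length 3: h h h has 2 parse trees

Two derivations of h h h:
  Q0 ⇒ Q0 Q0 ⇒ Q0 Q0 Q0 ⇒ h Q0 Q0 ⇒ h h Q0 ⇒ h h h
  Q0 ⇒ Q0 Q0 ⇒ h Q0 ⇒ h Q0 Q0 ⇒ h h Q0 ⇒ h h h

h h h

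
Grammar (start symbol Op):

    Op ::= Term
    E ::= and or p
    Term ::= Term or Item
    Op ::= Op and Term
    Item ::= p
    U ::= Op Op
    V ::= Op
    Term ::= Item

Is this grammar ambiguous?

Unambiguous

Only Op, Term, Item are reachable from Op; ignoring the rest: This is a standard precedence ladder (Op over Term over Item), with each level left-recursive on its own operator ('and' at Op, 'or' at Term). That structure is LR(1), hence unambiguous.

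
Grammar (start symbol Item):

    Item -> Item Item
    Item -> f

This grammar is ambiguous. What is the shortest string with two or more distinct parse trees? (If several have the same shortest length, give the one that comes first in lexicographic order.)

length 1: no string has ≥2 trees
length 2: no string has ≥2 trees
length 3: f f f has 2 parse trees

Two derivations of f f f:
  Item ⇒ Item Item ⇒ Item Item Item ⇒ f Item Item ⇒ f f Item ⇒ f f f
  Item ⇒ Item Item ⇒ f Item ⇒ f Item Item ⇒ f f Item ⇒ f f f

f f f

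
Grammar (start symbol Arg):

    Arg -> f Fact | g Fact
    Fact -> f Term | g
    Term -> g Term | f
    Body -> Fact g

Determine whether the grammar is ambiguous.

(Body is unreachable from Arg, so its rules don't affect L(Arg).) Each reachable nonterminal has at most one production per leading terminal, and all productions are right-linear; the derivation is determined token-by-token.

Unambiguous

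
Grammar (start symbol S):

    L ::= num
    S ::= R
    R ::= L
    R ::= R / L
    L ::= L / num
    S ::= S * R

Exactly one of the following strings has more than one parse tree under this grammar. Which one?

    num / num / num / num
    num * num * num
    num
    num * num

num / num / num / num

num / num / num / num: 8 trees
num * num * num: 1 tree
num: 1 tree
num * num: 1 tree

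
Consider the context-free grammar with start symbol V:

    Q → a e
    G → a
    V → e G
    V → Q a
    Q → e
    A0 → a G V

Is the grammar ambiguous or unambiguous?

Ambiguous

Witness: e a

Derivation 1: V ⇒ e G ⇒ e a
Derivation 2: V ⇒ Q a ⇒ e a

Two distinct leftmost derivations for the same string.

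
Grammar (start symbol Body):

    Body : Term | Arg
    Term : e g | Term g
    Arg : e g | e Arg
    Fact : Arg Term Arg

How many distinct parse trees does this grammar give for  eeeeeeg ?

Parse trees for eeeeeeg:
  [Body [Arg e [Arg e [Arg e [Arg e [Arg e [Arg e g]]]]]]]

1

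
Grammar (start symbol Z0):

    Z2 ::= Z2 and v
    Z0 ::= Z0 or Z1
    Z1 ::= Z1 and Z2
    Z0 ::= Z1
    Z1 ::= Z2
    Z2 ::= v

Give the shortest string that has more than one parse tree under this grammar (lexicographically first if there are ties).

length 1: no string has ≥2 trees
length 3: v and v has 2 parse trees

Two derivations of v and v:
  Z0 ⇒ Z1 ⇒ Z1 and Z2 ⇒ Z2 and Z2 ⇒ v and Z2 ⇒ v and v
  Z0 ⇒ Z1 ⇒ Z2 ⇒ Z2 and v ⇒ v and v

v and v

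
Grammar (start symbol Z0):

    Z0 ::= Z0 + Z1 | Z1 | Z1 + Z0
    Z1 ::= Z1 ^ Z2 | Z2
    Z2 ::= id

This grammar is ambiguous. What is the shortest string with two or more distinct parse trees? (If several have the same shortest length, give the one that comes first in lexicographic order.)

length 1: no string has ≥2 trees
length 3: id + id has 2 parse trees

Two derivations of id + id:
  Z0 ⇒ Z0 + Z1 ⇒ Z1 + Z1 ⇒ Z2 + Z1 ⇒ id + Z1 ⇒ id + Z2 ⇒ id + id
  Z0 ⇒ Z1 + Z0 ⇒ Z2 + Z0 ⇒ id + Z0 ⇒ id + Z1 ⇒ id + Z2 ⇒ id + id

id + id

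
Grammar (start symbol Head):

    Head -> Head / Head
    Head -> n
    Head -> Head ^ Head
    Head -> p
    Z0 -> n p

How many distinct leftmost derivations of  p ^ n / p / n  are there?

5

Parse trees for p ^ n / p / n:
  [Head [Head [Head p] ^ [Head n]] / [Head [Head p] / [Head n]]]
  [Head [Head [Head [Head p] ^ [Head n]] / [Head p]] / [Head n]]
  [Head [Head [Head p] ^ [Head [Head n] / [Head p]]] / [Head n]]
  [Head [Head p] ^ [Head [Head n] / [Head [Head p] / [Head n]]]]
  [Head [Head p] ^ [Head [Head [Head n] / [Head p]] / [Head n]]]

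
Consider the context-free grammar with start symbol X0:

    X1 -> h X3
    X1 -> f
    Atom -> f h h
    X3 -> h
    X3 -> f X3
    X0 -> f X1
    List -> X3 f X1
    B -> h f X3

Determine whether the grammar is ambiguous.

Only X0, X1, X3 are reachable from X0; ignoring the rest: Restricted to the reachable nonterminals, every rule has the form A → t or A → t B, and no two rules for the same A share a first terminal. The grammar encodes a DFA — one run per string.

Unambiguous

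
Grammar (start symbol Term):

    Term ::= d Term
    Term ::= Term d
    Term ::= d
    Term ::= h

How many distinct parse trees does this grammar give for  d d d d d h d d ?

Parse trees for d d d d d h d d (showing first 6 of 21):
  [Term d [Term d [Term d [Term d [Term d [Term [Term [Term h] d] d]]]]]]
  [Term d [Term d [Term d [Term d [Term [Term d [Term [Term h] d]] d]]]]]
  [Term d [Term d [Term d [Term d [Term [Term [Term d [Term h]] d] d]]]]]
  [Term d [Term d [Term d [Term [Term d [Term d [Term [Term h] d]]] d]]]]
  [Term d [Term d [Term d [Term [Term d [Term [Term d [Term h]] d]] d]]]]
  [Term d [Term d [Term d [Term [Term [Term d [Term d [Term h]]] d] d]]]]

21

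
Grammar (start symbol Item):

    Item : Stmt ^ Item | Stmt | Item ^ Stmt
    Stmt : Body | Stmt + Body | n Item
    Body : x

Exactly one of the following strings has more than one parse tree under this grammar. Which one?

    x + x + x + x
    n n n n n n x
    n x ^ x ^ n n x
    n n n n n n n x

n x ^ x ^ n n x

x + x + x + x: 1 tree
n n n n n n x: 1 tree
n x ^ x ^ n n x: 12 trees
n n n n n n n x: 1 tree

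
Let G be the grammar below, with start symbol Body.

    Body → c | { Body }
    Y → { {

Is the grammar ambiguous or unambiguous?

(Y is unreachable from Body, so its rules don't affect L(Body).) Each string is a nest of matched brackets around a single atom. An opening bracket forces the recursive rule; an atom forces the base rule.

Unambiguous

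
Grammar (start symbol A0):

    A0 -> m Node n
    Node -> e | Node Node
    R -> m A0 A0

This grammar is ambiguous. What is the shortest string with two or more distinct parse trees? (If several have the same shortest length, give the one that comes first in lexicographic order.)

length 3: no string has ≥2 trees
length 4: no string has ≥2 trees
length 5: m e e e n has 2 parse trees

Two derivations of m e e e n:
  A0 ⇒ m Node n ⇒ m Node Node n ⇒ m e Node n ⇒ m e Node Node n ⇒ m e e Node n ⇒ m e e e n
  A0 ⇒ m Node n ⇒ m Node Node n ⇒ m Node Node Node n ⇒ m e Node Node n ⇒ m e e Node n ⇒ m e e e n

m e e e n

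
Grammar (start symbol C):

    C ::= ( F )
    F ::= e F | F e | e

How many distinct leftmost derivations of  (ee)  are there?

2

Parse trees for (ee):
  [C ( [F e [F e]] )]
  [C ( [F [F e] e] )]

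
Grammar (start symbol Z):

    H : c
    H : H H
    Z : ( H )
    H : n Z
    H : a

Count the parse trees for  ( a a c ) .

Parse trees for ( a a c ):
  [Z ( [H [H a] [H [H a] [H c]]] )]
  [Z ( [H [H [H a] [H a]] [H c]] )]

2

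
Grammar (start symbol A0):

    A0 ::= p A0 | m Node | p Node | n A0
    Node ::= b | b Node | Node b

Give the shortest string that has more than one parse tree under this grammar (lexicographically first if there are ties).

length 2: no string has ≥2 trees
length 3: m b b has 2 parse trees

Two derivations of m b b:
  A0 ⇒ m Node ⇒ m b Node ⇒ m b b
  A0 ⇒ m Node ⇒ m Node b ⇒ m b b

m b b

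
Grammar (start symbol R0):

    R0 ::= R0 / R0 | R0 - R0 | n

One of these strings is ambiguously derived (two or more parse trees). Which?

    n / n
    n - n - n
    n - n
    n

n / n: 1 tree
n - n - n: 2 trees
n - n: 1 tree
n: 1 tree

n - n - n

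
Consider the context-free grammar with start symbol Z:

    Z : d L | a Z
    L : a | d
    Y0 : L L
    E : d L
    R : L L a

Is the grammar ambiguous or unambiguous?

Unambiguous

Only Z, L are reachable from Z; ignoring the rest: The reachable rules are right-linear with at most one rule per (nonterminal, next-terminal) pair. Each input token forces the next rule, so parsing is deterministic.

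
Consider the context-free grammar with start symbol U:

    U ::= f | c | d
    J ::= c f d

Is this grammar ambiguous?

Unambiguous

Only U is reachable from U; ignoring the rest: Restricted to the reachable nonterminals, every rule has the form A → t or A → t B, and no two rules for the same A share a first terminal. The grammar encodes a DFA — one run per string.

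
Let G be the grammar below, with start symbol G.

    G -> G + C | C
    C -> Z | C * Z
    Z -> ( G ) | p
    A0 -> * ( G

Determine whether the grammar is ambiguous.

Only G, C, Z are reachable from G; ignoring the rest: The grammar is stratified — G handles '+' (left-recursive), C handles '*', Z atoms. Each operator has a fixed associativity and precedence level, so every string has one parse.

Unambiguous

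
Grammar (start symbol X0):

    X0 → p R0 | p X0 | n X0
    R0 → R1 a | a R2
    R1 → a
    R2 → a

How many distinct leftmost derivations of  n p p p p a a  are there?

Parse trees for n p p p p a a:
  [X0 n [X0 p [X0 p [X0 p [X0 p [R0 [R1 a] a]]]]]]
  [X0 n [X0 p [X0 p [X0 p [X0 p [R0 a [R2 a]]]]]]]

2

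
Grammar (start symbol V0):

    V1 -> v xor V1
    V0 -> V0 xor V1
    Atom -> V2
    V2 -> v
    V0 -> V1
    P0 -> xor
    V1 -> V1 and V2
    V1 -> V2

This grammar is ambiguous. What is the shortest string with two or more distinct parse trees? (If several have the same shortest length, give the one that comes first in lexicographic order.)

length 1: no string has ≥2 trees
length 3: v xor v has 2 parse trees

Two derivations of v xor v:
  V0 ⇒ V0 xor V1 ⇒ V1 xor V1 ⇒ V2 xor V1 ⇒ v xor V1 ⇒ v xor V2 ⇒ v xor v
  V0 ⇒ V1 ⇒ v xor V1 ⇒ v xor V2 ⇒ v xor v

v xor v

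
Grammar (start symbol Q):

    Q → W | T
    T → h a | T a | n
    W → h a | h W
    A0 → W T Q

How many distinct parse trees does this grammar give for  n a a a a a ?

1

Parse trees for n a a a a a:
  [Q [T [T [T [T [T [T n] a] a] a] a] a]]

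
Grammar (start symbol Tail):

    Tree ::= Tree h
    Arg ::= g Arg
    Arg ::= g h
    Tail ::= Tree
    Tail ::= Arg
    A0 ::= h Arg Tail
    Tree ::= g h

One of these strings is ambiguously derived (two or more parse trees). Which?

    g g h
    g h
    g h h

g h

g g h: 1 tree
g h: 2 trees
g h h: 1 tree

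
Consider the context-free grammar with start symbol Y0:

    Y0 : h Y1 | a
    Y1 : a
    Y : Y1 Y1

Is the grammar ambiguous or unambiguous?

(Y is unreachable from Y0, so its rules don't affect L(Y0).) The reachable rules are right-linear with at most one rule per (nonterminal, next-terminal) pair. Each input token forces the next rule, so parsing is deterministic.

Unambiguous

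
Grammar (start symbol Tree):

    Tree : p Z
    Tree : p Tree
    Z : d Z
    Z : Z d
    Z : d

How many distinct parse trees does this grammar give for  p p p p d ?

Parse trees for p p p p d:
  [Tree p [Tree p [Tree p [Tree p [Z d]]]]]

1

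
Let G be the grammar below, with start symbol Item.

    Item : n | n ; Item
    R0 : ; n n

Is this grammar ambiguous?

Unambiguous

(R0 is unreachable from Item, so its rules don't affect L(Item).) Right-recursive list with a separator: after each atom, whether the separator follows determines the rule. One parse per string.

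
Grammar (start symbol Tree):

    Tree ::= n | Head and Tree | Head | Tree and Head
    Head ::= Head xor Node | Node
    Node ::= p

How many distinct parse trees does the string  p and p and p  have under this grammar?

Parse trees for p and p and p:
  [Tree [Head [Node p]] and [Tree [Head [Node p]] and [Tree [Head [Node p]]]]]
  [Tree [Head [Node p]] and [Tree [Tree [Head [Node p]]] and [Head [Node p]]]]
  [Tree [Tree [Head [Node p]] and [Tree [Head [Node p]]]] and [Head [Node p]]]
  [Tree [Tree [Tree [Head [Node p]]] and [Head [Node p]]] and [Head [Node p]]]

4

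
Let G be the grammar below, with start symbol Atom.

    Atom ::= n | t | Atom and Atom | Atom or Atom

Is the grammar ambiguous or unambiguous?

Ambiguous

Witness: n and n and n

Derivation 1: Atom ⇒ Atom and Atom ⇒ n and Atom ⇒ n and Atom and Atom ⇒ n and n and Atom ⇒ n and n and n
Derivation 2: Atom ⇒ Atom and Atom ⇒ Atom and Atom and Atom ⇒ n and Atom and Atom ⇒ n and n and Atom ⇒ n and n and n

Two distinct leftmost derivations for the same string.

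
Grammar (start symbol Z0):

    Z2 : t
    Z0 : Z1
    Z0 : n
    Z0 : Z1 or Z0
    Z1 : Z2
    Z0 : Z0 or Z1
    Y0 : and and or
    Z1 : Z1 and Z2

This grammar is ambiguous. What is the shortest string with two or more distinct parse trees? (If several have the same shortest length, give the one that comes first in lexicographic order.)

length 1: no string has ≥2 trees
length 3: t or t has 2 parse trees

Two derivations of t or t:
  Z0 ⇒ Z1 or Z0 ⇒ Z2 or Z0 ⇒ t or Z0 ⇒ t or Z1 ⇒ t or Z2 ⇒ t or t
  Z0 ⇒ Z0 or Z1 ⇒ Z1 or Z1 ⇒ Z2 or Z1 ⇒ t or Z1 ⇒ t or Z2 ⇒ t or t

t or t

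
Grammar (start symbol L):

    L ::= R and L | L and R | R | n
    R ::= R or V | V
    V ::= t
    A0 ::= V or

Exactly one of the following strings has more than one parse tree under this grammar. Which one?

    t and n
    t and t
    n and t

t and n: 1 tree
t and t: 2 trees
n and t: 1 tree

t and t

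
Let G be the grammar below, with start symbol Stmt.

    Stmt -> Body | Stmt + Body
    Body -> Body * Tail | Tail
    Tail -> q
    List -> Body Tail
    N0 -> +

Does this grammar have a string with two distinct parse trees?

Unambiguous

Only Stmt, Body, Tail are reachable from Stmt; ignoring the rest: The grammar is stratified — Stmt handles '+' (left-recursive), Body handles '*', Tail atoms. Each operator has a fixed associativity and precedence level, so every string has one parse.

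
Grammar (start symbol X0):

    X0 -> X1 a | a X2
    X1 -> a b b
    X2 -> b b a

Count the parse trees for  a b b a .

2

Parse trees for a b b a:
  [X0 [X1 a b b] a]
  [X0 a [X2 b b a]]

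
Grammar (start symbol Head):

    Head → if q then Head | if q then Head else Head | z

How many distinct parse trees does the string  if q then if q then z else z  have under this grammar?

Parse trees for if q then if q then z else z:
  [Head if q then [Head if q then [Head z] else [Head z]]]
  [Head if q then [Head if q then [Head z]] else [Head z]]

2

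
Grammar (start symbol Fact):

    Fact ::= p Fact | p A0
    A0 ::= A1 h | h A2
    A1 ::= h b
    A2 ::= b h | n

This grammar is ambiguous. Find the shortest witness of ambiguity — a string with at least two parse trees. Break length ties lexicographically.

length 3: no string has ≥2 trees
length 4: p h b h has 2 parse trees

Two derivations of p h b h:
  Fact ⇒ p A0 ⇒ p A1 h ⇒ p h b h
  Fact ⇒ p A0 ⇒ p h A2 ⇒ p h b h

p h b h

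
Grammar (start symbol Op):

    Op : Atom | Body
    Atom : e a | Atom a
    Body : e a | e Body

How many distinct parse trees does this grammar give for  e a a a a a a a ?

1

Parse trees for e a a a a a a a:
  [Op [Atom [Atom [Atom [Atom [Atom [Atom [Atom e a] a] a] a] a] a] a]]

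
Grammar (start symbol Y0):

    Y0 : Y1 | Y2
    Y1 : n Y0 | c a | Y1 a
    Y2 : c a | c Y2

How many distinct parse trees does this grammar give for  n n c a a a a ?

Parse trees for n n c a a a a (showing first 6 of 14):
  [Y0 [Y1 n [Y0 [Y1 n [Y0 [Y1 [Y1 [Y1 [Y1 c a] a] a] a]]]]]]
  [Y0 [Y1 n [Y0 [Y1 [Y1 n [Y0 [Y1 [Y1 [Y1 c a] a] a]]] a]]]]
  [Y0 [Y1 n [Y0 [Y1 [Y1 [Y1 n [Y0 [Y1 [Y1 c a] a]]] a] a]]]]
  [Y0 [Y1 n [Y0 [Y1 [Y1 [Y1 [Y1 n [Y0 [Y1 c a]]] a] a] a]]]]
  [Y0 [Y1 n [Y0 [Y1 [Y1 [Y1 [Y1 n [Y0 [Y2 c a]]] a] a] a]]]]
  [Y0 [Y1 [Y1 n [Y0 [Y1 n [Y0 [Y1 [Y1 [Y1 c a] a] a]]]]] a]]

14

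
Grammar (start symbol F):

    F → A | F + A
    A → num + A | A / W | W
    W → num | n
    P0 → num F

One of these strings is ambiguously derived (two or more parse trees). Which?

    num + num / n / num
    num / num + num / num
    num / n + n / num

num + num / n / num

num + num / n / num: 4 trees
num / num + num / num: 1 tree
num / n + n / num: 1 tree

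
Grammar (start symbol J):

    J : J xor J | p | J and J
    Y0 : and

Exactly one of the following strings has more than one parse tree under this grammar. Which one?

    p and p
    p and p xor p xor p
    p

p and p: 1 tree
p and p xor p xor p: 5 trees
p: 1 tree

p and p xor p xor p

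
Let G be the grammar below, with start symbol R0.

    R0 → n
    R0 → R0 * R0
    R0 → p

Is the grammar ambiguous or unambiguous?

Witness: n * n * n

Derivation 1: R0 ⇒ R0 * R0 ⇒ n * R0 ⇒ n * R0 * R0 ⇒ n * n * R0 ⇒ n * n * n
Derivation 2: R0 ⇒ R0 * R0 ⇒ R0 * R0 * R0 ⇒ n * R0 * R0 ⇒ n * n * R0 ⇒ n * n * n

Two distinct leftmost derivations for the same string.

Ambiguous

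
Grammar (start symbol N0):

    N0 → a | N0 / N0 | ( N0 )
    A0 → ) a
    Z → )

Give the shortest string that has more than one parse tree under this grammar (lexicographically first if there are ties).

a / a / a

length 1: no string has ≥2 trees
length 3: no string has ≥2 trees
length 5: a / a / a has 2 parse trees

Two derivations of a / a / a:
  N0 ⇒ N0 / N0 ⇒ a / N0 ⇒ a / N0 / N0 ⇒ a / a / N0 ⇒ a / a / a
  N0 ⇒ N0 / N0 ⇒ N0 / N0 / N0 ⇒ a / N0 / N0 ⇒ a / a / N0 ⇒ a / a / a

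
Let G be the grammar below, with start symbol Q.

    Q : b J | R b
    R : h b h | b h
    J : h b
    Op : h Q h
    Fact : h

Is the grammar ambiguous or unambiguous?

Ambiguous

Witness: b h b

Derivation 1: Q ⇒ b J ⇒ b h b
Derivation 2: Q ⇒ R b ⇒ b h b

Two distinct leftmost derivations for the same string.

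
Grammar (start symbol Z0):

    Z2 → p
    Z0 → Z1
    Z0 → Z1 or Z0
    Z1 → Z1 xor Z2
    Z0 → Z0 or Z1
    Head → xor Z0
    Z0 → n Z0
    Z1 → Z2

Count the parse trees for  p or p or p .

Parse trees for p or p or p:
  [Z0 [Z1 [Z2 p]] or [Z0 [Z1 [Z2 p]] or [Z0 [Z1 [Z2 p]]]]]
  [Z0 [Z1 [Z2 p]] or [Z0 [Z0 [Z1 [Z2 p]]] or [Z1 [Z2 p]]]]
  [Z0 [Z0 [Z1 [Z2 p]] or [Z0 [Z1 [Z2 p]]]] or [Z1 [Z2 p]]]
  [Z0 [Z0 [Z0 [Z1 [Z2 p]]] or [Z1 [Z2 p]]] or [Z1 [Z2 p]]]

4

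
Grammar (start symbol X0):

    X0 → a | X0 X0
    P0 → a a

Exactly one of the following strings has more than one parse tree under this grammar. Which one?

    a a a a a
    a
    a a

a a a a a

a a a a a: 14 trees
a: 1 tree
a a: 1 tree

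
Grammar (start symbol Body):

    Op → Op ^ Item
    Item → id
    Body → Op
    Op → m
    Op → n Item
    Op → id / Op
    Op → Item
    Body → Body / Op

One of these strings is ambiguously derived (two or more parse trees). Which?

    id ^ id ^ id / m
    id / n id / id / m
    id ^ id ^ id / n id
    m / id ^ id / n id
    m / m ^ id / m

id / n id / id / m

id ^ id ^ id / m: 1 tree
id / n id / id / m: 4 trees
id ^ id ^ id / n id: 1 tree
m / id ^ id / n id: 1 tree
m / m ^ id / m: 1 tree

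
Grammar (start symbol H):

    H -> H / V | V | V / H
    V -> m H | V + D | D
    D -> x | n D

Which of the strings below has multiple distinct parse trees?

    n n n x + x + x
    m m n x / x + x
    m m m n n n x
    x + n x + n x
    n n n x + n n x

n n n x + x + x: 1 tree
m m n x / x + x: 12 trees
m m m n n n x: 1 tree
x + n x + n x: 1 tree
n n n x + n n x: 1 tree

m m n x / x + x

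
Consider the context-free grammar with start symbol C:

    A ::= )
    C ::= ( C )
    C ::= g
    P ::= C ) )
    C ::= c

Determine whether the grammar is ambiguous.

Unambiguous

Only C is reachable from C; ignoring the rest: L(C) is { openⁿ atom closeⁿ : n ≥ 0 }. The bracket depth fixes n, and the derivation is forced at every step.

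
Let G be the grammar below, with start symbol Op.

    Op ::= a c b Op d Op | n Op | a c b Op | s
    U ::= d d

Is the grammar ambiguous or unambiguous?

Ambiguous

Witness: a c b a c b s d s

Derivation 1: Op ⇒ a c b Op d Op ⇒ a c b a c b Op d Op ⇒ a c b a c b s d Op ⇒ a c b a c b s d s
Derivation 2: Op ⇒ a c b Op ⇒ a c b a c b Op d Op ⇒ a c b a c b s d Op ⇒ a c b a c b s d s

Two distinct leftmost derivations for the same string.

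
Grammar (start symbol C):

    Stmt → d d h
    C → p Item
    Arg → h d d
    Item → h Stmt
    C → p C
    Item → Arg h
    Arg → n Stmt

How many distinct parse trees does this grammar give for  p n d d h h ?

Parse trees for p n d d h h:
  [C p [Item [Arg n [Stmt d d h]] h]]

1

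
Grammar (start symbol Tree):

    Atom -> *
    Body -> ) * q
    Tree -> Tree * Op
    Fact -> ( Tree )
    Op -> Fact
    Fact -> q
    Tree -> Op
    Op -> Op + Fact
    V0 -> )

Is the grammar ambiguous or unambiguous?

Unambiguous

Only Tree, Op, Fact are reachable from Tree; ignoring the rest: The grammar is stratified — Tree handles '*' (left-recursive), Op handles '+', Fact atoms. Each operator has a fixed associativity and precedence level, so every string has one parse.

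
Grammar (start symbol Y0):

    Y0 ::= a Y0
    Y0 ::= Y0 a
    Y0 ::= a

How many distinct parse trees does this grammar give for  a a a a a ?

Parse trees for a a a a a (showing first 6 of 16):
  [Y0 a [Y0 a [Y0 a [Y0 a [Y0 a]]]]]
  [Y0 a [Y0 a [Y0 a [Y0 [Y0 a] a]]]]
  [Y0 a [Y0 a [Y0 [Y0 a [Y0 a]] a]]]
  [Y0 a [Y0 a [Y0 [Y0 [Y0 a] a] a]]]
  [Y0 a [Y0 [Y0 a [Y0 a [Y0 a]]] a]]
  [Y0 a [Y0 [Y0 a [Y0 [Y0 a] a]] a]]

16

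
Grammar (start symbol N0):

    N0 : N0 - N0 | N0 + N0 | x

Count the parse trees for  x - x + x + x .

5

Parse trees for x - x + x + x:
  [N0 [N0 x] - [N0 [N0 x] + [N0 [N0 x] + [N0 x]]]]
  [N0 [N0 x] - [N0 [N0 [N0 x] + [N0 x]] + [N0 x]]]
  [N0 [N0 [N0 x] - [N0 x]] + [N0 [N0 x] + [N0 x]]]
  [N0 [N0 [N0 x] - [N0 [N0 x] + [N0 x]]] + [N0 x]]
  [N0 [N0 [N0 [N0 x] - [N0 x]] + [N0 x]] + [N0 x]]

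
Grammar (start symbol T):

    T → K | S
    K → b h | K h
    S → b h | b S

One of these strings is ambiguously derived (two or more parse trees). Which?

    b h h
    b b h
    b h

b h

b h h: 1 tree
b b h: 1 tree
b h: 2 trees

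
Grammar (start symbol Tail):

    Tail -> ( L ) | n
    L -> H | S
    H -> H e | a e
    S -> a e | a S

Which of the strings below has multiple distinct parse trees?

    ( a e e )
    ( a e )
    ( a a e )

( a e e ): 1 tree
( a e ): 2 trees
( a a e ): 1 tree

( a e )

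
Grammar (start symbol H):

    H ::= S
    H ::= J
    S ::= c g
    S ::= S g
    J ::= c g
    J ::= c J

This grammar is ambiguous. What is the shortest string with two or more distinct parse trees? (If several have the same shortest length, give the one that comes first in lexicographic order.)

length 2: c g has 2 parse trees

Two derivations of c g:
  H ⇒ S ⇒ c g
  H ⇒ J ⇒ c g

c g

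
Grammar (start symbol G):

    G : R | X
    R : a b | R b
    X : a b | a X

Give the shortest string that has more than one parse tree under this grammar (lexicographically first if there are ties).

a b

length 2: a b has 2 parse trees

Two derivations of a b:
  G ⇒ R ⇒ a b
  G ⇒ X ⇒ a b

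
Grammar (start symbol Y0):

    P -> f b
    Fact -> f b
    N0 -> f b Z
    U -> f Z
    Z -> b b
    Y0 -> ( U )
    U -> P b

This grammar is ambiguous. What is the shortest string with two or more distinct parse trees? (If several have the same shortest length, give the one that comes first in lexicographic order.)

length 5: ( f b b ) has 2 parse trees

Two derivations of ( f b b ):
  Y0 ⇒ ( U ) ⇒ ( f Z ) ⇒ ( f b b )
  Y0 ⇒ ( U ) ⇒ ( P b ) ⇒ ( f b b )

( f b b )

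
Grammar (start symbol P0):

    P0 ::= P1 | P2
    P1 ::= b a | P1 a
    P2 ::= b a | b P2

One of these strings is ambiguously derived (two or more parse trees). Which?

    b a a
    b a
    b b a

b a a: 1 tree
b a: 2 trees
b b a: 1 tree

b a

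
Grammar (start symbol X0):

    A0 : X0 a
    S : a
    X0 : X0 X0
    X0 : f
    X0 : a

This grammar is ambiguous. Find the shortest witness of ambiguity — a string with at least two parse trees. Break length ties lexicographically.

length 1: no string has ≥2 trees
length 2: no string has ≥2 trees
length 3: a a a has 2 parse trees

Two derivations of a a a:
  X0 ⇒ X0 X0 ⇒ X0 X0 X0 ⇒ a X0 X0 ⇒ a a X0 ⇒ a a a
  X0 ⇒ X0 X0 ⇒ a X0 ⇒ a X0 X0 ⇒ a a X0 ⇒ a a a

a a a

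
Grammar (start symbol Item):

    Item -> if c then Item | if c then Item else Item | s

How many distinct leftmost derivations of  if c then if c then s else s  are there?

Parse trees for if c then if c then s else s:
  [Item if c then [Item if c then [Item s] else [Item s]]]
  [Item if c then [Item if c then [Item s]] else [Item s]]

2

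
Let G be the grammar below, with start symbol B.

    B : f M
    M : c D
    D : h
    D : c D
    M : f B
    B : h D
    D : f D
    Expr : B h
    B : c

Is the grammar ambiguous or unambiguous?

Unambiguous

(Expr is unreachable from B, so its rules don't affect L(B).) Each reachable nonterminal has at most one production per leading terminal, and all productions are right-linear; the derivation is determined token-by-token.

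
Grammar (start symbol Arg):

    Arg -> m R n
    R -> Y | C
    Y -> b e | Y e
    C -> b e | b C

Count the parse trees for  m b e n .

2

Parse trees for m b e n:
  [Arg m [R [Y b e]] n]
  [Arg m [R [C b e]] n]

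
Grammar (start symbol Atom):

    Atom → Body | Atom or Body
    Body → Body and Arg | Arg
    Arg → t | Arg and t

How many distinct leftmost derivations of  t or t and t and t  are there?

Parse trees for t or t and t and t:
  [Atom [Atom [Body [Arg t]]] or [Body [Body [Arg t]] and [Arg [Arg t] and t]]]
  [Atom [Atom [Body [Arg t]]] or [Body [Body [Body [Arg t]] and [Arg t]] and [Arg t]]]
  [Atom [Atom [Body [Arg t]]] or [Body [Body [Arg [Arg t] and t]] and [Arg t]]]
  [Atom [Atom [Body [Arg t]]] or [Body [Arg [Arg [Arg t] and t] and t]]]

4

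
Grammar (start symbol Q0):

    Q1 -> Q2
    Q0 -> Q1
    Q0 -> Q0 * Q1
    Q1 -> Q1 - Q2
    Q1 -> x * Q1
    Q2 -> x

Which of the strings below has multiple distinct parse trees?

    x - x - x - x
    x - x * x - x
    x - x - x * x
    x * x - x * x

x - x - x - x: 1 tree
x - x * x - x: 1 tree
x - x - x * x: 1 tree
x * x - x * x: 3 trees

x * x - x * x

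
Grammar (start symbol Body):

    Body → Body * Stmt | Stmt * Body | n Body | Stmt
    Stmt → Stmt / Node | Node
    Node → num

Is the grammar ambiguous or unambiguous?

Witness: num * num

Derivation 1: Body ⇒ Body * Stmt ⇒ Stmt * Stmt ⇒ Node * Stmt ⇒ num * Stmt ⇒ num * Node ⇒ num * num
Derivation 2: Body ⇒ Stmt * Body ⇒ Node * Body ⇒ num * Body ⇒ num * Stmt ⇒ num * Node ⇒ num * num

Two distinct leftmost derivations for the same string.

Ambiguous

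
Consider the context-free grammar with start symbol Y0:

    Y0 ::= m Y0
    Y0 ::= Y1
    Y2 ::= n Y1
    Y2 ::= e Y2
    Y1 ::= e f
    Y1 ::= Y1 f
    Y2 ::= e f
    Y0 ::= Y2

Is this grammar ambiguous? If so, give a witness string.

Ambiguous

Witness: e f

Derivation 1: Y0 ⇒ Y1 ⇒ e f
Derivation 2: Y0 ⇒ Y2 ⇒ e f

Two distinct leftmost derivations for the same string.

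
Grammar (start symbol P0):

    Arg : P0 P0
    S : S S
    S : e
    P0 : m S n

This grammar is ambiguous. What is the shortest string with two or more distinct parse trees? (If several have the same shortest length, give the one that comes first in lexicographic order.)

m e e e n

length 3: no string has ≥2 trees
length 4: no string has ≥2 trees
length 5: m e e e n has 2 parse trees

Two derivations of m e e e n:
  P0 ⇒ m S n ⇒ m S S n ⇒ m S S S n ⇒ m e S S n ⇒ m e e S n ⇒ m e e e n
  P0 ⇒ m S n ⇒ m S S n ⇒ m e S n ⇒ m e S S n ⇒ m e e S n ⇒ m e e e n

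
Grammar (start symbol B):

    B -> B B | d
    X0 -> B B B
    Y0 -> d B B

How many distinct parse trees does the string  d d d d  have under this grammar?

5

Parse trees for d d d d:
  [B [B d] [B [B d] [B [B d] [B d]]]]
  [B [B d] [B [B [B d] [B d]] [B d]]]
  [B [B [B d] [B d]] [B [B d] [B d]]]
  [B [B [B d] [B [B d] [B d]]] [B d]]
  [B [B [B [B d] [B d]] [B d]] [B d]]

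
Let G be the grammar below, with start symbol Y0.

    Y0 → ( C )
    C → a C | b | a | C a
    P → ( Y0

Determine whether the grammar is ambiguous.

Witness: ( a a )

Derivation 1: Y0 ⇒ ( C ) ⇒ ( a C ) ⇒ ( a a )
Derivation 2: Y0 ⇒ ( C ) ⇒ ( C a ) ⇒ ( a a )

Two distinct leftmost derivations for the same string.

Ambiguous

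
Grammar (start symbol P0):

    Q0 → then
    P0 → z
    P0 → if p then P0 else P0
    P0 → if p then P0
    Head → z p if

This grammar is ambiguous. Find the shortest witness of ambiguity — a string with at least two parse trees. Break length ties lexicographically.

if p then if p then z else z

length 1: no string has ≥2 trees
length 4: no string has ≥2 trees
length 6: no string has ≥2 trees
length 7: no string has ≥2 trees
length 9: if p then if p then z else z has 2 parse trees

Two derivations of if p then if p then z else z:
  P0 ⇒ if p then P0 else P0 ⇒ if p then if p then P0 else P0 ⇒ if p then if p then z else P0 ⇒ if p then if p then z else z
  P0 ⇒ if p then P0 ⇒ if p then if p then P0 else P0 ⇒ if p then if p then z else P0 ⇒ if p then if p then z else z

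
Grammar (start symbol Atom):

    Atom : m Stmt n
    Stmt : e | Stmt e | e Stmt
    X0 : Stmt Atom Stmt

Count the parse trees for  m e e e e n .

8

Parse trees for m e e e e n:
  [Atom m [Stmt [Stmt [Stmt [Stmt e] e] e] e] n]
  [Atom m [Stmt [Stmt [Stmt e [Stmt e]] e] e] n]
  [Atom m [Stmt [Stmt e [Stmt [Stmt e] e]] e] n]
  [Atom m [Stmt [Stmt e [Stmt e [Stmt e]]] e] n]
  [Atom m [Stmt e [Stmt [Stmt [Stmt e] e] e]] n]
  [Atom m [Stmt e [Stmt [Stmt e [Stmt e]] e]] n]
  [Atom m [Stmt e [Stmt e [Stmt [Stmt e] e]]] n]
  [Atom m [Stmt e [Stmt e [Stmt e [Stmt e]]]] n]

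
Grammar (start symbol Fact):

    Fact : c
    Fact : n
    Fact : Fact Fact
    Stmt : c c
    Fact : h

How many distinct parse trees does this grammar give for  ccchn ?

14

Parse trees for ccchn (showing first 6 of 14):
  [Fact [Fact c] [Fact [Fact c] [Fact [Fact c] [Fact [Fact h] [Fact n]]]]]
  [Fact [Fact c] [Fact [Fact c] [Fact [Fact [Fact c] [Fact h]] [Fact n]]]]
  [Fact [Fact c] [Fact [Fact [Fact c] [Fact c]] [Fact [Fact h] [Fact n]]]]
  [Fact [Fact c] [Fact [Fact [Fact c] [Fact [Fact c] [Fact h]]] [Fact n]]]
  [Fact [Fact c] [Fact [Fact [Fact [Fact c] [Fact c]] [Fact h]] [Fact n]]]
  [Fact [Fact [Fact c] [Fact c]] [Fact [Fact c] [Fact [Fact h] [Fact n]]]]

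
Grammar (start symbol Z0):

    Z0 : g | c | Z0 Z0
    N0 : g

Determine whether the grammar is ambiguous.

Ambiguous

Witness: c c c

Derivation 1: Z0 ⇒ Z0 Z0 ⇒ c Z0 ⇒ c Z0 Z0 ⇒ c c Z0 ⇒ c c c
Derivation 2: Z0 ⇒ Z0 Z0 ⇒ Z0 Z0 Z0 ⇒ c Z0 Z0 ⇒ c c Z0 ⇒ c c c

Two distinct leftmost derivations for the same string.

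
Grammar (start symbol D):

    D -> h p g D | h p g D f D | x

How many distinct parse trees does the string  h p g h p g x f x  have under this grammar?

2

Parse trees for h p g h p g x f x:
  [D h p g [D h p g [D x] f [D x]]]
  [D h p g [D h p g [D x]] f [D x]]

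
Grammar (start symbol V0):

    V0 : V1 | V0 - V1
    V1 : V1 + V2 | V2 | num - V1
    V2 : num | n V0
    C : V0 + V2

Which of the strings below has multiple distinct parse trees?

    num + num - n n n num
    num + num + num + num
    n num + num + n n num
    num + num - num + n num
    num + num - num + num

num + num - n n n num: 1 tree
num + num + num + num: 1 tree
n num + num + n n num: 3 trees
num + num - num + n num: 1 tree
num + num - num + num: 1 tree

n num + num + n n num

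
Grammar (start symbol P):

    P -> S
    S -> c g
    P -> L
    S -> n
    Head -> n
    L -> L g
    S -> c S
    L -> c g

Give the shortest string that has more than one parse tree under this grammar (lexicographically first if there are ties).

length 1: no string has ≥2 trees
length 2: c g has 2 parse trees

Two derivations of c g:
  P ⇒ S ⇒ c g
  P ⇒ L ⇒ c g

c g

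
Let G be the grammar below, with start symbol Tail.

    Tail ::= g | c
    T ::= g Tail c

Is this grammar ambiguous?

Unambiguous

(T is unreachable from Tail, so its rules don't affect L(Tail).) The reachable rules are right-linear with at most one rule per (nonterminal, next-terminal) pair. Each input token forces the next rule, so parsing is deterministic.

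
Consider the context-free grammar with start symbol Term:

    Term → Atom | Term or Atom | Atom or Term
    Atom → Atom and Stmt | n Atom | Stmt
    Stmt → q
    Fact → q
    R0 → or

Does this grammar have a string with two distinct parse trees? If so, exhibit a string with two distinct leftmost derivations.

Witness: q or q

Derivation 1: Term ⇒ Term or Atom ⇒ Atom or Atom ⇒ Stmt or Atom ⇒ q or Atom ⇒ q or Stmt ⇒ q or q
Derivation 2: Term ⇒ Atom or Term ⇒ Stmt or Term ⇒ q or Term ⇒ q or Atom ⇒ q or Stmt ⇒ q or q

Two distinct leftmost derivations for the same string.

Ambiguous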